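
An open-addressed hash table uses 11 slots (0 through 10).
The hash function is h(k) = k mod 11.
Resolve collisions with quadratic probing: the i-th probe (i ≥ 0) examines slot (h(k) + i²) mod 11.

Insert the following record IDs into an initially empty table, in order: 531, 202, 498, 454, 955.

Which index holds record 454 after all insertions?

531: h=3 => slot 3
202: h=4 => slot 4
498: h=3, probe 3,4,7 => slot 7
454: h=3, probe 3,4,7,1 => slot 1
955: h=9 => slot 9
Table: [-, 454, -, 531, 202, -, -, 498, -, 955, -]

1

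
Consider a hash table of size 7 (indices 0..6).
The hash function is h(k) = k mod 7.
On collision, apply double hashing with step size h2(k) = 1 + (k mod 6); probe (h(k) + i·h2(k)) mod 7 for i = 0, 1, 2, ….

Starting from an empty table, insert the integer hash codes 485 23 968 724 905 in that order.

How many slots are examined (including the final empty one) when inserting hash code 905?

3

485 hashes to 2; slot 2 is free => place at 2.
23 hashes to 2, h2=6; 2 taken => place at 1.
968 hashes to 2, h2=3; 2 taken => place at 5.
724 hashes to 3; slot 3 is free => place at 3.
905 hashes to 2, h2=6; 2,1 taken => place at 0.
Table: [905, 23, 485, 724, ., 968, .]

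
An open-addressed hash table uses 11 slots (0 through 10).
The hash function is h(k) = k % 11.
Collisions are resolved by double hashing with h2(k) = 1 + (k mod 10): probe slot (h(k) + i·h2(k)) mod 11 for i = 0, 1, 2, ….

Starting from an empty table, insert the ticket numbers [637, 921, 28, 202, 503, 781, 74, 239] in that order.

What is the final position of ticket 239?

7

Insert 637: h=10, slot 10 empty → index 10.
Insert 921: h=8, slot 8 empty → index 8.
Insert 28: h=6, slot 6 empty → index 6.
Insert 202: h=4, slot 4 empty → index 4.
Insert 503: h=8, h2=4, slot 8 occupied → index 1.
Insert 781: h=0, slot 0 empty → index 0.
Insert 74: h=8, h2=5, slot 8 occupied → index 2.
Insert 239: h=8, h2=10, slot 8 occupied → index 7.
Table: [781, 503, 74, ., 202, ., 28, 239, 921, ., 637]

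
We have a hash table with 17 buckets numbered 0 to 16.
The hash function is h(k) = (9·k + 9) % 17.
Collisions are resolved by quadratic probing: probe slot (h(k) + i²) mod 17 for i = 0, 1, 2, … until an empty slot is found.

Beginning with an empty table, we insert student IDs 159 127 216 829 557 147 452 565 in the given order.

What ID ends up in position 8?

159: h=12 → slot 12
127: h=13 → slot 13
216: h=15 → slot 15
829: h=7 → slot 7
557: h=7, probe 7,8 → slot 8
147: h=6 → slot 6
452: h=14 → slot 14
565: h=11 → slot 11
Table: [_, _, _, _, _, _, 147, 829, 557, _, _, 565, 159, 127, 452, 216, _]

557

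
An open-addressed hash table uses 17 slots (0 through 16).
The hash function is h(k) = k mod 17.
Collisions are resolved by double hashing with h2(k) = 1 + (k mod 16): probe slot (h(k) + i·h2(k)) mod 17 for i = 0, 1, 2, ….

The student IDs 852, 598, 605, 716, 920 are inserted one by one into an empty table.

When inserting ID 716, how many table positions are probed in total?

852: h=2 => slot 2
598: h=3 => slot 3
605: h=10 => slot 10
716: h=2, h2=13, probe 2,15 => slot 15
920: h=2, h2=9, probe 2,11 => slot 11
Table: [_, _, 852, 598, _, _, _, _, _, _, 605, 920, _, _, _, 716, _]

2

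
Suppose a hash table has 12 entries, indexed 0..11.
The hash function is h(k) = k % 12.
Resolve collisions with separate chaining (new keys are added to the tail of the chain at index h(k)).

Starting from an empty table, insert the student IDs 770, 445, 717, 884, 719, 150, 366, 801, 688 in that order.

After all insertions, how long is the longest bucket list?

770 -> bucket 2
445 -> bucket 1
717 -> bucket 9
884 -> bucket 8
719 -> bucket 11
150 -> bucket 6
366 -> bucket 6 (collision)
801 -> bucket 9 (collision)
688 -> bucket 4
Final buckets:
0: .
1: 445
2: 770
3: .
4: 688
5: .
6: 150 -> 366
7: .
8: 884
9: 717 -> 801
10: .
11: 719

2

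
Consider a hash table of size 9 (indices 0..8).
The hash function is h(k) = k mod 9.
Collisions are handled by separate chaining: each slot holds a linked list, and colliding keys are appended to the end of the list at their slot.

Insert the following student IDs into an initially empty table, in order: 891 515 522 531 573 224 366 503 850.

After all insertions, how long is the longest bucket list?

3

Insert 891: h=0, bucket 0 empty -> new chain.
Insert 515: h=2, bucket 2 empty -> new chain.
Insert 522: h=0, bucket 0 nonempty -> append to chain.
Insert 531: h=0, bucket 0 nonempty -> append to chain.
Insert 573: h=6, bucket 6 empty -> new chain.
Insert 224: h=8, bucket 8 empty -> new chain.
Insert 366: h=6, bucket 6 nonempty -> append to chain.
Insert 503: h=8, bucket 8 nonempty -> append to chain.
Insert 850: h=4, bucket 4 empty -> new chain.
Final buckets:
0: 891 -> 522 -> 531
1: ∅
2: 515
3: ∅
4: 850
5: ∅
6: 573 -> 366
7: ∅
8: 224 -> 503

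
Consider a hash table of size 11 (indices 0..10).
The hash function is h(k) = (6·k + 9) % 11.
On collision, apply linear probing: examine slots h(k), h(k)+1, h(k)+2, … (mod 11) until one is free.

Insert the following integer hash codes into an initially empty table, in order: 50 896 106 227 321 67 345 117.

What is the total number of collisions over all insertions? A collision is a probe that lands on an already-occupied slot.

3

50 hashes to 1; slot 1 is free → place at 1.
896 hashes to 6; slot 6 is free → place at 6.
106 hashes to 7; slot 7 is free → place at 7.
227 hashes to 7; 7 taken → place at 8.
321 hashes to 10; slot 10 is free → place at 10.
67 hashes to 4; slot 4 is free → place at 4.
345 hashes to 0; slot 0 is free → place at 0.
117 hashes to 7; 7,8 taken → place at 9.
Table: [345, 50, -, -, 67, -, 896, 106, 227, 117, 321]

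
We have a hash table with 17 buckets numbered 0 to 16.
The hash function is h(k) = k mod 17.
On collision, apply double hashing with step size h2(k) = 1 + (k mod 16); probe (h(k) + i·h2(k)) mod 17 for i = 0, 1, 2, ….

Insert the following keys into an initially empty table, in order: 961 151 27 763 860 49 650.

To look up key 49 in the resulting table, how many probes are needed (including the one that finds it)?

2

961 hashes to 9; slot 9 is free -> place at 9.
151 hashes to 15; slot 15 is free -> place at 15.
27 hashes to 10; slot 10 is free -> place at 10.
763 hashes to 15, h2=12; 15,10 taken -> place at 5.
860 hashes to 10, h2=13; 10 taken -> place at 6.
49 hashes to 15, h2=2; 15 taken -> place at 0.
650 hashes to 4; slot 4 is free -> place at 4.
Table: [49, -, -, -, 650, 763, 860, -, -, 961, 27, -, -, -, -, 151, -]
Lookup 49: h=15, h2=2, probe 15,0 → found at 0.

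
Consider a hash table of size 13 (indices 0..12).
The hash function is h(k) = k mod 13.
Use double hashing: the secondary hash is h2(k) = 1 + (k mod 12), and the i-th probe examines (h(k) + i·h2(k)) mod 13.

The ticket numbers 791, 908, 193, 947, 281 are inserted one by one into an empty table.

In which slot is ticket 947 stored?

791 hashes to 11; slot 11 is free → place at 11.
908 hashes to 11, h2=9; 11 taken → place at 7.
193 hashes to 11, h2=2; 11 taken → place at 0.
947 hashes to 11, h2=12; 11 taken → place at 10.
281 hashes to 8; slot 8 is free → place at 8.
Table: [193, —, —, —, —, —, —, 908, 281, —, 947, 791, —]

10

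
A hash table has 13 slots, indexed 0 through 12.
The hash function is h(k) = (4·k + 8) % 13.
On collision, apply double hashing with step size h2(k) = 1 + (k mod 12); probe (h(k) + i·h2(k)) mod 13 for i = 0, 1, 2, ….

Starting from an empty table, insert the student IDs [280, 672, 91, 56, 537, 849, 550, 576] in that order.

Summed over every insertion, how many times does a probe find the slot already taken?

280 hashes to 10; slot 10 is free => place at 10.
672 hashes to 5; slot 5 is free => place at 5.
91 hashes to 8; slot 8 is free => place at 8.
56 hashes to 11; slot 11 is free => place at 11.
537 hashes to 11, h2=10; 11,8,5 taken => place at 2.
849 hashes to 11, h2=10; 11,8,5,2 taken => place at 12.
550 hashes to 11, h2=11; 11 taken => place at 9.
576 hashes to 11, h2=1; 11,12 taken => place at 0.
Table: [576, _, 537, _, _, 672, _, _, 91, 550, 280, 56, 849]

10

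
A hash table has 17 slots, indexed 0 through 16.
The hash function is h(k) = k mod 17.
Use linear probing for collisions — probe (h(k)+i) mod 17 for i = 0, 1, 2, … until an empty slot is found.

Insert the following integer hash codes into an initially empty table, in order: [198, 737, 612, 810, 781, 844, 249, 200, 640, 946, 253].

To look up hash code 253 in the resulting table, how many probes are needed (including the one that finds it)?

198 hashes to 11; slot 11 is free => place at 11.
737 hashes to 6; slot 6 is free => place at 6.
612 hashes to 0; slot 0 is free => place at 0.
810 hashes to 11; 11 taken => place at 12.
781 hashes to 16; slot 16 is free => place at 16.
844 hashes to 11; 11,12 taken => place at 13.
249 hashes to 11; 11,12,13 taken => place at 14.
200 hashes to 13; 13,14 taken => place at 15.
640 hashes to 11; 11,12,13,14,15,16,0 taken => place at 1.
946 hashes to 11; 11,12,13,14,15,16,0,1 taken => place at 2.
253 hashes to 15; 15,16,0,1,2 taken => place at 3.
Table: [612, 640, 946, 253, -, -, 737, -, -, -, -, 198, 810, 844, 249, 200, 781]
Lookup 253: h=15, probe 15,16,0,1,2,3 → found at 3.

6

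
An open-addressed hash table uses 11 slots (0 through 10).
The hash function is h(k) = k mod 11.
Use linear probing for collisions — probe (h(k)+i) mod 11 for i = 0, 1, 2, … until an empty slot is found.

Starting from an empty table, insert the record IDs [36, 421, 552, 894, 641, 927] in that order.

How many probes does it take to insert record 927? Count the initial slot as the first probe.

36: h=3 → slot 3
421: h=3, probe 3,4 → slot 4
552: h=2 → slot 2
894: h=3, probe 3,4,5 → slot 5
641: h=3, probe 3,4,5,6 → slot 6
927: h=3, probe 3,4,5,6,7 → slot 7
Table: [_, _, 552, 36, 421, 894, 641, 927, _, _, _]

5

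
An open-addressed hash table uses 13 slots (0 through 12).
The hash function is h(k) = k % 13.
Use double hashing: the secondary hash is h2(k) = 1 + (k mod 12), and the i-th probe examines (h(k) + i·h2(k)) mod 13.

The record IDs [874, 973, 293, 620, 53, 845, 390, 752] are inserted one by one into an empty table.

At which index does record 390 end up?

8

Insert 874: h=3, slot 3 empty → index 3.
Insert 973: h=11, slot 11 empty → index 11.
Insert 293: h=7, slot 7 empty → index 7.
Insert 620: h=9, slot 9 empty → index 9.
Insert 53: h=1, slot 1 empty → index 1.
Insert 845: h=0, slot 0 empty → index 0.
Insert 390: h=0, h2=7, slots 0,7,1 occupied → index 8.
Insert 752: h=11, h2=9, slots 11,7,3 occupied → index 12.
Table: [845, 53, -, 874, -, -, -, 293, 390, 620, -, 973, 752]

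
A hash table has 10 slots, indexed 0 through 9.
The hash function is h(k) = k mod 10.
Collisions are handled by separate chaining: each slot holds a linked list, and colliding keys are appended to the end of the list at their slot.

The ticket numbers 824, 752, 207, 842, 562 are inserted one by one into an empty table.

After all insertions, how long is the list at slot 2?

Insert 824: h=4, bucket 4 empty -> new chain.
Insert 752: h=2, bucket 2 empty -> new chain.
Insert 207: h=7, bucket 7 empty -> new chain.
Insert 842: h=2, bucket 2 nonempty -> append to chain.
Insert 562: h=2, bucket 2 nonempty -> append to chain.
Final buckets:
0: _
1: _
2: 752 -> 842 -> 562
3: _
4: 824
5: _
6: _
7: 207
8: _
9: _

3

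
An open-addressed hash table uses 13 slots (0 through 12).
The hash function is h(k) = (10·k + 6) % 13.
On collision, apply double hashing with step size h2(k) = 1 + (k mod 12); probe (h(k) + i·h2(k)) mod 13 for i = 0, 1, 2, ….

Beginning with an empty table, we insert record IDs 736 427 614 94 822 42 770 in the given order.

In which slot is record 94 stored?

6

736: h=8 => slot 8
427: h=12 => slot 12
614: h=10 => slot 10
94: h=10, h2=11, probe 10,8,6 => slot 6
822: h=10, h2=7, probe 10,4 => slot 4
42: h=10, h2=7, probe 10,4,11 => slot 11
770: h=10, h2=3, probe 10,0 => slot 0
Table: [770, _, _, _, 822, _, 94, _, 736, _, 614, 42, 427]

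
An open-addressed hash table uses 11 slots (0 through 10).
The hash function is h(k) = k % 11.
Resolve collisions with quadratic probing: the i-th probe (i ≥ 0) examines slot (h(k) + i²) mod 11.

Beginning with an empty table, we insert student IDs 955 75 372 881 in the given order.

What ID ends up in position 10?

75

955: h=9 → slot 9
75: h=9, probe 9,10 → slot 10
372: h=9, probe 9,10,2 → slot 2
881: h=1 → slot 1
Table: [∅, 881, 372, ∅, ∅, ∅, ∅, ∅, ∅, 955, 75]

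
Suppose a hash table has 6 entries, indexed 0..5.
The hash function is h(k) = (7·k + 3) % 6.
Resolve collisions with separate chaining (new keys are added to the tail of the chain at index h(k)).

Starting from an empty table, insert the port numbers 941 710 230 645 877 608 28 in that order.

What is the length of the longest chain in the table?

3

941 -> bucket 2
710 -> bucket 5
230 -> bucket 5 (collision)
645 -> bucket 0
877 -> bucket 4
608 -> bucket 5 (collision)
28 -> bucket 1
Final buckets:
0: 645
1: 28
2: 941
3: _
4: 877
5: 710 -> 230 -> 608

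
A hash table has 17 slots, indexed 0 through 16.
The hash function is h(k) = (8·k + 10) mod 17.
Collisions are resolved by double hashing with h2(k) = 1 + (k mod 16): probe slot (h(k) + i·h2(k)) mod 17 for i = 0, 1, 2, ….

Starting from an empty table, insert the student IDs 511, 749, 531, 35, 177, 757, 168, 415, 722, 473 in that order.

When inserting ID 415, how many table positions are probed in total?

511 hashes to 1; slot 1 is free -> place at 1.
749 hashes to 1, h2=14; 1 taken -> place at 15.
531 hashes to 8; slot 8 is free -> place at 8.
35 hashes to 1, h2=4; 1 taken -> place at 5.
177 hashes to 15, h2=2; 15 taken -> place at 0.
757 hashes to 14; slot 14 is free -> place at 14.
168 hashes to 11; slot 11 is free -> place at 11.
415 hashes to 15, h2=16; 15,14 taken -> place at 13.
722 hashes to 6; slot 6 is free -> place at 6.
473 hashes to 3; slot 3 is free -> place at 3.
Table: [177, 511, ., 473, ., 35, 722, ., 531, ., ., 168, ., 415, 757, 749, .]

3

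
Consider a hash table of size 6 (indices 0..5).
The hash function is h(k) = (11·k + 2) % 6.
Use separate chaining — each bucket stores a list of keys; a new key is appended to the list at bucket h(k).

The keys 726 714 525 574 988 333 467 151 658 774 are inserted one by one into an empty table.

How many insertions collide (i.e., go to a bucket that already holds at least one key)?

726 -> bucket 2
714 -> bucket 2 (collision)
525 -> bucket 5
574 -> bucket 4
988 -> bucket 4 (collision)
333 -> bucket 5 (collision)
467 -> bucket 3
151 -> bucket 1
658 -> bucket 4 (collision)
774 -> bucket 2 (collision)
Final buckets:
0: .
1: 151
2: 726 -> 714 -> 774
3: 467
4: 574 -> 988 -> 658
5: 525 -> 333

5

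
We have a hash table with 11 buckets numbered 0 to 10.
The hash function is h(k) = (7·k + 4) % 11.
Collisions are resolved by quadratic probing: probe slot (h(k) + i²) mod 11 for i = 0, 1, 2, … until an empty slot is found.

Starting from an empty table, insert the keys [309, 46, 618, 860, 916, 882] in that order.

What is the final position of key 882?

1

309 hashes to 0; slot 0 is free => place at 0.
46 hashes to 7; slot 7 is free => place at 7.
618 hashes to 7; 7 taken => place at 8.
860 hashes to 7; 7,8,0 taken => place at 5.
916 hashes to 3; slot 3 is free => place at 3.
882 hashes to 7; 7,8,0,5 taken => place at 1.
Table: [309, 882, ., 916, ., 860, ., 46, 618, ., .]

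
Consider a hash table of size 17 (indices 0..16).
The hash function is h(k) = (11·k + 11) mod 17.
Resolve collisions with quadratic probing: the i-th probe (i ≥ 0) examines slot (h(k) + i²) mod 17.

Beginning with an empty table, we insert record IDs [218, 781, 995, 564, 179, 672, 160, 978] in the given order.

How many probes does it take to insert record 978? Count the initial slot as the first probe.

6

218 hashes to 12; slot 12 is free -> place at 12.
781 hashes to 0; slot 0 is free -> place at 0.
995 hashes to 8; slot 8 is free -> place at 8.
564 hashes to 10; slot 10 is free -> place at 10.
179 hashes to 8; 8 taken -> place at 9.
672 hashes to 8; 8,9,12,0 taken -> place at 7.
160 hashes to 3; slot 3 is free -> place at 3.
978 hashes to 8; 8,9,12,0,7 taken -> place at 16.
Table: [781, —, —, 160, —, —, —, 672, 995, 179, 564, —, 218, —, —, —, 978]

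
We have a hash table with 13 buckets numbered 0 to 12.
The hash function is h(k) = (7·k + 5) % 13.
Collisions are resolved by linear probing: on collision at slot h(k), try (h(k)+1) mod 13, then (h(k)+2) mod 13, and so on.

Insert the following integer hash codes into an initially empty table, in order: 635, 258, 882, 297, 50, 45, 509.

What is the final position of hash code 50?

Insert 635: h=4, slot 4 empty -> index 4.
Insert 258: h=4, slot 4 occupied -> index 5.
Insert 882: h=4, slots 4,5 occupied -> index 6.
Insert 297: h=4, slots 4,5,6 occupied -> index 7.
Insert 50: h=4, slots 4,5,6,7 occupied -> index 8.
Insert 45: h=8, slot 8 occupied -> index 9.
Insert 509: h=6, slots 6,7,8,9 occupied -> index 10.
Table: [-, -, -, -, 635, 258, 882, 297, 50, 45, 509, -, -]

8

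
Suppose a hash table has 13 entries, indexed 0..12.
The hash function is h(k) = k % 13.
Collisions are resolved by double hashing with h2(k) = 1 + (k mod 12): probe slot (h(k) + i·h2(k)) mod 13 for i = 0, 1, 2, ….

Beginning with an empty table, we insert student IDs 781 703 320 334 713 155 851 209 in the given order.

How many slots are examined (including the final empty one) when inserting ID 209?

781 hashes to 1; slot 1 is free → place at 1.
703 hashes to 1, h2=8; 1 taken → place at 9.
320 hashes to 8; slot 8 is free → place at 8.
334 hashes to 9, h2=11; 9 taken → place at 7.
713 hashes to 11; slot 11 is free → place at 11.
155 hashes to 12; slot 12 is free → place at 12.
851 hashes to 6; slot 6 is free → place at 6.
209 hashes to 1, h2=6; 1,7 taken → place at 0.
Table: [209, 781, ∅, ∅, ∅, ∅, 851, 334, 320, 703, ∅, 713, 155]

3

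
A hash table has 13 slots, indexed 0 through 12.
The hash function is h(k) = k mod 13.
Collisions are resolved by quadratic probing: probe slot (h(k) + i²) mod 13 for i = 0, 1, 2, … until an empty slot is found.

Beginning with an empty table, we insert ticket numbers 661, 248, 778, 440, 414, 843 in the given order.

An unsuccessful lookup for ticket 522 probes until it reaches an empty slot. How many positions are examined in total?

Insert 661: h=11, slot 11 empty → index 11.
Insert 248: h=1, slot 1 empty → index 1.
Insert 778: h=11, slot 11 occupied → index 12.
Insert 440: h=11, slots 11,12 occupied → index 2.
Insert 414: h=11, slots 11,12,2 occupied → index 7.
Insert 843: h=11, slots 11,12,2,7,1 occupied → index 10.
Table: [-, 248, 440, -, -, -, -, 414, -, -, 843, 661, 778]
Lookup 522: h=2, probe 2,3 → slot 3 empty, not found.

2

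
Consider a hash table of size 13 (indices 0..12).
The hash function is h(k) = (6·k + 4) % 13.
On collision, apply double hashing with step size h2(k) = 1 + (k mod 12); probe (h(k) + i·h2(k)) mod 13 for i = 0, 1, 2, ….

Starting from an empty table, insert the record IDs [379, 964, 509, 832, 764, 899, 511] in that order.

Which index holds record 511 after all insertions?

10

Insert 379: h=3, slot 3 empty -> index 3.
Insert 964: h=3, h2=5, slot 3 occupied -> index 8.
Insert 509: h=3, h2=6, slot 3 occupied -> index 9.
Insert 832: h=4, slot 4 empty -> index 4.
Insert 764: h=12, slot 12 empty -> index 12.
Insert 899: h=3, h2=12, slot 3 occupied -> index 2.
Insert 511: h=2, h2=8, slot 2 occupied -> index 10.
Table: [∅, ∅, 899, 379, 832, ∅, ∅, ∅, 964, 509, 511, ∅, 764]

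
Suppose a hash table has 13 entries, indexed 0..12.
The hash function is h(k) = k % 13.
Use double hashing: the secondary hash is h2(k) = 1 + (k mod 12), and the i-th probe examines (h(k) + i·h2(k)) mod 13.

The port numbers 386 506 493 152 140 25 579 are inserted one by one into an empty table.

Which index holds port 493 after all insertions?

1

Insert 386: h=9, slot 9 empty → index 9.
Insert 506: h=12, slot 12 empty → index 12.
Insert 493: h=12, h2=2, slot 12 occupied → index 1.
Insert 152: h=9, h2=9, slot 9 occupied → index 5.
Insert 140: h=10, slot 10 empty → index 10.
Insert 25: h=12, h2=2, slots 12,1 occupied → index 3.
Insert 579: h=7, slot 7 empty → index 7.
Table: [., 493, ., 25, ., 152, ., 579, ., 386, 140, ., 506]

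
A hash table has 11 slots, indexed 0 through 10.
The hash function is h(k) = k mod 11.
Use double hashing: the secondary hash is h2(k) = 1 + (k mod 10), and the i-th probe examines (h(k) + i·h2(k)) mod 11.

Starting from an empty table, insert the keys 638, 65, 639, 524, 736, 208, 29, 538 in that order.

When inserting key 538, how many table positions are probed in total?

Insert 638: h=0, slot 0 empty -> index 0.
Insert 65: h=10, slot 10 empty -> index 10.
Insert 639: h=1, slot 1 empty -> index 1.
Insert 524: h=7, slot 7 empty -> index 7.
Insert 736: h=10, h2=7, slot 10 occupied -> index 6.
Insert 208: h=10, h2=9, slot 10 occupied -> index 8.
Insert 29: h=7, h2=10, slots 7,6 occupied -> index 5.
Insert 538: h=10, h2=9, slots 10,8,6 occupied -> index 4.
Table: [638, 639, ∅, ∅, 538, 29, 736, 524, 208, ∅, 65]

4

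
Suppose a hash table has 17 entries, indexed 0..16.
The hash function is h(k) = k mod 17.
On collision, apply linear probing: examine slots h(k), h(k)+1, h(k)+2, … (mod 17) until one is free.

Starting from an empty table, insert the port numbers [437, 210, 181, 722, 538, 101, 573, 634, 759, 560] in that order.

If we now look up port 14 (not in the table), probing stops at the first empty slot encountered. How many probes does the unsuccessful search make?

437 hashes to 12; slot 12 is free -> place at 12.
210 hashes to 6; slot 6 is free -> place at 6.
181 hashes to 11; slot 11 is free -> place at 11.
722 hashes to 8; slot 8 is free -> place at 8.
538 hashes to 11; 11,12 taken -> place at 13.
101 hashes to 16; slot 16 is free -> place at 16.
573 hashes to 12; 12,13 taken -> place at 14.
634 hashes to 5; slot 5 is free -> place at 5.
759 hashes to 11; 11,12,13,14 taken -> place at 15.
560 hashes to 16; 16 taken -> place at 0.
Table: [560, ∅, ∅, ∅, ∅, 634, 210, ∅, 722, ∅, ∅, 181, 437, 538, 573, 759, 101]
Lookup 14: h=14, probe 14,15,16,0,1 → slot 1 empty, not found.

5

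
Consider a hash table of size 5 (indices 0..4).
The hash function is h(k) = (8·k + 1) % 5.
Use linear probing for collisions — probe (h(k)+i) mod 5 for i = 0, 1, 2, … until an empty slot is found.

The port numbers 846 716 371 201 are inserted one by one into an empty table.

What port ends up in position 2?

201

846: h=4 => slot 4
716: h=4, probe 4,0 => slot 0
371: h=4, probe 4,0,1 => slot 1
201: h=4, probe 4,0,1,2 => slot 2
Table: [716, 371, 201, ., 846]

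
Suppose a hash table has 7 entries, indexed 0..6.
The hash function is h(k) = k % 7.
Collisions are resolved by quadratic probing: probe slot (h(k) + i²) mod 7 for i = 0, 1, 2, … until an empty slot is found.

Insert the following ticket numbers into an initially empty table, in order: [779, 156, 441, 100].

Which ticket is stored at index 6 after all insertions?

779 hashes to 2; slot 2 is free => place at 2.
156 hashes to 2; 2 taken => place at 3.
441 hashes to 0; slot 0 is free => place at 0.
100 hashes to 2; 2,3 taken => place at 6.
Table: [441, ., 779, 156, ., ., 100]

100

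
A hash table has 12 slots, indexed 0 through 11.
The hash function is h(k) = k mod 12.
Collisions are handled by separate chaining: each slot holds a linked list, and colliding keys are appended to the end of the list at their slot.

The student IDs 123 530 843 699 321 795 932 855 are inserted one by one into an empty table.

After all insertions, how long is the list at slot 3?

123 -> bucket 3
530 -> bucket 2
843 -> bucket 3 (collision)
699 -> bucket 3 (collision)
321 -> bucket 9
795 -> bucket 3 (collision)
932 -> bucket 8
855 -> bucket 3 (collision)
Final buckets:
0: -
1: -
2: 530
3: 123 -> 843 -> 699 -> 795 -> 855
4: -
5: -
6: -
7: -
8: 932
9: 321
10: -
11: -

5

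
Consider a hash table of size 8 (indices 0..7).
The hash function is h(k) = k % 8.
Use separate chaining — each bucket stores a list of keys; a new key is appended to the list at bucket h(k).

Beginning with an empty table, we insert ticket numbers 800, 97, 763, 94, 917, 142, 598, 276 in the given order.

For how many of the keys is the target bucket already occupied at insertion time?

800 -> bucket 0
97 -> bucket 1
763 -> bucket 3
94 -> bucket 6
917 -> bucket 5
142 -> bucket 6 (collision)
598 -> bucket 6 (collision)
276 -> bucket 4
Final buckets:
0: 800
1: 97
2: .
3: 763
4: 276
5: 917
6: 94 -> 142 -> 598
7: .

2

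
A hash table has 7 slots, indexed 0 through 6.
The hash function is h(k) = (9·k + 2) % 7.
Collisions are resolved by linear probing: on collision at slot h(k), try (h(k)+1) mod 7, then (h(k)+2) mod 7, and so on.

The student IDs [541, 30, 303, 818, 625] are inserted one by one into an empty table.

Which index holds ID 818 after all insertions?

2

541: h=6 => slot 6
30: h=6, probe 6,0 => slot 0
303: h=6, probe 6,0,1 => slot 1
818: h=0, probe 0,1,2 => slot 2
625: h=6, probe 6,0,1,2,3 => slot 3
Table: [30, 303, 818, 625, —, —, 541]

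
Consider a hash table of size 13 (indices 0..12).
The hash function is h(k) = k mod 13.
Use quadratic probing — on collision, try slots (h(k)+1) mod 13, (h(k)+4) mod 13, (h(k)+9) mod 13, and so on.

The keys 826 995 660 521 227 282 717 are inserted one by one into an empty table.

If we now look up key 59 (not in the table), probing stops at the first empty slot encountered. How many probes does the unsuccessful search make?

3

826: h=7 → slot 7
995: h=7, probe 7,8 → slot 8
660: h=10 → slot 10
521: h=1 → slot 1
227: h=6 → slot 6
282: h=9 → slot 9
717: h=2 → slot 2
Table: [—, 521, 717, —, —, —, 227, 826, 995, 282, 660, —, —]
Lookup 59: h=7, probe 7,8,11 → slot 11 empty, not found.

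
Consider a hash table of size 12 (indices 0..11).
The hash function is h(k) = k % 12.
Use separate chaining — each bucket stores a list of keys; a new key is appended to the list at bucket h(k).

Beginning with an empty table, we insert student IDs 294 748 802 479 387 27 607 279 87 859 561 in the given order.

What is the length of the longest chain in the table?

Insert 294: h=6, bucket 6 empty -> new chain.
Insert 748: h=4, bucket 4 empty -> new chain.
Insert 802: h=10, bucket 10 empty -> new chain.
Insert 479: h=11, bucket 11 empty -> new chain.
Insert 387: h=3, bucket 3 empty -> new chain.
Insert 27: h=3, bucket 3 nonempty -> append to chain.
Insert 607: h=7, bucket 7 empty -> new chain.
Insert 279: h=3, bucket 3 nonempty -> append to chain.
Insert 87: h=3, bucket 3 nonempty -> append to chain.
Insert 859: h=7, bucket 7 nonempty -> append to chain.
Insert 561: h=9, bucket 9 empty -> new chain.
Final buckets:
0: —
1: —
2: —
3: 387 -> 27 -> 279 -> 87
4: 748
5: —
6: 294
7: 607 -> 859
8: —
9: 561
10: 802
11: 479

4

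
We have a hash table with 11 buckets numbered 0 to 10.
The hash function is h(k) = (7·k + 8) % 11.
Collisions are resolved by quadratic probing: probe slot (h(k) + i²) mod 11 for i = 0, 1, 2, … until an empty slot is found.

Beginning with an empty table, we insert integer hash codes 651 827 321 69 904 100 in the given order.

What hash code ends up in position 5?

100

Insert 651: h=0, slot 0 empty -> index 0.
Insert 827: h=0, slot 0 occupied -> index 1.
Insert 321: h=0, slots 0,1 occupied -> index 4.
Insert 69: h=7, slot 7 empty -> index 7.
Insert 904: h=0, slots 0,1,4 occupied -> index 9.
Insert 100: h=4, slot 4 occupied -> index 5.
Table: [651, 827, ., ., 321, 100, ., 69, ., 904, .]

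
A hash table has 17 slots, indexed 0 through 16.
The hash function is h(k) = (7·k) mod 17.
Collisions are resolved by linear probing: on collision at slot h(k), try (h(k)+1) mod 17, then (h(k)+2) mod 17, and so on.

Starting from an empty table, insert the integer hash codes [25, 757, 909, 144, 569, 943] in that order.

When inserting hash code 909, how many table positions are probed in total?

2

25: h=5 → slot 5
757: h=12 → slot 12
909: h=5, probe 5,6 → slot 6
144: h=5, probe 5,6,7 → slot 7
569: h=5, probe 5,6,7,8 → slot 8
943: h=5, probe 5,6,7,8,9 → slot 9
Table: [., ., ., ., ., 25, 909, 144, 569, 943, ., ., 757, ., ., ., .]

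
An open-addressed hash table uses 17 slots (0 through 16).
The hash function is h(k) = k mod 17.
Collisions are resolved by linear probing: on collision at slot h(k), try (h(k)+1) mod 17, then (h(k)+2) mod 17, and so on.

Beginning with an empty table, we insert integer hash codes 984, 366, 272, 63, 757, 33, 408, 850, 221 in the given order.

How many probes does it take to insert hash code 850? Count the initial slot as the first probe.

3

Insert 984: h=15, slot 15 empty → index 15.
Insert 366: h=9, slot 9 empty → index 9.
Insert 272: h=0, slot 0 empty → index 0.
Insert 63: h=12, slot 12 empty → index 12.
Insert 757: h=9, slot 9 occupied → index 10.
Insert 33: h=16, slot 16 empty → index 16.
Insert 408: h=0, slot 0 occupied → index 1.
Insert 850: h=0, slots 0,1 occupied → index 2.
Insert 221: h=0, slots 0,1,2 occupied → index 3.
Table: [272, 408, 850, 221, ∅, ∅, ∅, ∅, ∅, 366, 757, ∅, 63, ∅, ∅, 984, 33]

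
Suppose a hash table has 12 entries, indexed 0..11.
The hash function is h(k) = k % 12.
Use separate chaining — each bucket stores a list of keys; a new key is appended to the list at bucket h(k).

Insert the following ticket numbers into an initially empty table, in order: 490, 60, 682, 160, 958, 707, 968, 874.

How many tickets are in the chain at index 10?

4

Insert 490: h=10, bucket 10 empty → new chain.
Insert 60: h=0, bucket 0 empty → new chain.
Insert 682: h=10, bucket 10 nonempty → append to chain.
Insert 160: h=4, bucket 4 empty → new chain.
Insert 958: h=10, bucket 10 nonempty → append to chain.
Insert 707: h=11, bucket 11 empty → new chain.
Insert 968: h=8, bucket 8 empty → new chain.
Insert 874: h=10, bucket 10 nonempty → append to chain.
Final buckets:
0: 60
1: -
2: -
3: -
4: 160
5: -
6: -
7: -
8: 968
9: -
10: 490 -> 682 -> 958 -> 874
11: 707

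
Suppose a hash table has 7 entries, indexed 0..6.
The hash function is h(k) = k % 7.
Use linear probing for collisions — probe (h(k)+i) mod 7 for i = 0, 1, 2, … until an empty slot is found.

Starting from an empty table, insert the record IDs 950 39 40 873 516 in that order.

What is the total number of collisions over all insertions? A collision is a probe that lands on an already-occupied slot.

6

950: h=5 → slot 5
39: h=4 → slot 4
40: h=5, probe 5,6 → slot 6
873: h=5, probe 5,6,0 → slot 0
516: h=5, probe 5,6,0,1 → slot 1
Table: [873, 516, -, -, 39, 950, 40]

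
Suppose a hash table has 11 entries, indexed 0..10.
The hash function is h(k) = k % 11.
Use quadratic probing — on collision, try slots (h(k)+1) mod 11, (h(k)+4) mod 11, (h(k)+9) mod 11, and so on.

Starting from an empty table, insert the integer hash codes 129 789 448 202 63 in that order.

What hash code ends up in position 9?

129 hashes to 8; slot 8 is free => place at 8.
789 hashes to 8; 8 taken => place at 9.
448 hashes to 8; 8,9 taken => place at 1.
202 hashes to 4; slot 4 is free => place at 4.
63 hashes to 8; 8,9,1 taken => place at 6.
Table: [., 448, ., ., 202, ., 63, ., 129, 789, .]

789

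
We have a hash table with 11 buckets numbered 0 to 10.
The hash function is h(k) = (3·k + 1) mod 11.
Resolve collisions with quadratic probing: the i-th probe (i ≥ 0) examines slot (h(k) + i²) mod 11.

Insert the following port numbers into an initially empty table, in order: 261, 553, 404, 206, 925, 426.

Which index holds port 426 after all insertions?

1

Insert 261: h=3, slot 3 empty -> index 3.
Insert 553: h=10, slot 10 empty -> index 10.
Insert 404: h=3, slot 3 occupied -> index 4.
Insert 206: h=3, slots 3,4 occupied -> index 7.
Insert 925: h=4, slot 4 occupied -> index 5.
Insert 426: h=3, slots 3,4,7 occupied -> index 1.
Table: [∅, 426, ∅, 261, 404, 925, ∅, 206, ∅, ∅, 553]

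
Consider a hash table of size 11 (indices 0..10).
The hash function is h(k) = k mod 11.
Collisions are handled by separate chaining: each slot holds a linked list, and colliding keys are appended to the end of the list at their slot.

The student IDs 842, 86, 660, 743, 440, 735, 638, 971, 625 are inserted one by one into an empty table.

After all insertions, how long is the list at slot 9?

3

842 -> bucket 6
86 -> bucket 9
660 -> bucket 0
743 -> bucket 6 (collision)
440 -> bucket 0 (collision)
735 -> bucket 9 (collision)
638 -> bucket 0 (collision)
971 -> bucket 3
625 -> bucket 9 (collision)
Final buckets:
0: 660 -> 440 -> 638
1: -
2: -
3: 971
4: -
5: -
6: 842 -> 743
7: -
8: -
9: 86 -> 735 -> 625
10: -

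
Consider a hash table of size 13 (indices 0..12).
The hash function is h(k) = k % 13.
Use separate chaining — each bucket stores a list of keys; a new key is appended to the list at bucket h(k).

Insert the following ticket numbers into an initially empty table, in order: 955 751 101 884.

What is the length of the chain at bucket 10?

955 -> bucket 6
751 -> bucket 10
101 -> bucket 10 (collision)
884 -> bucket 0
Final buckets:
0: 884
1: —
2: —
3: —
4: —
5: —
6: 955
7: —
8: —
9: —
10: 751 -> 101
11: —
12: —

2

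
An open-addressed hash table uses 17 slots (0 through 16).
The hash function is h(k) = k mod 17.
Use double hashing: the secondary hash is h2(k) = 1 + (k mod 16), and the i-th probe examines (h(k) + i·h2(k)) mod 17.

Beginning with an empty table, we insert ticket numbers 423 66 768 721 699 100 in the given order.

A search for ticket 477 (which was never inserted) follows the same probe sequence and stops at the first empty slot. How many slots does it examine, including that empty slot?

423 hashes to 15; slot 15 is free => place at 15.
66 hashes to 15, h2=3; 15 taken => place at 1.
768 hashes to 3; slot 3 is free => place at 3.
721 hashes to 7; slot 7 is free => place at 7.
699 hashes to 2; slot 2 is free => place at 2.
100 hashes to 15, h2=5; 15,3 taken => place at 8.
Table: [—, 66, 699, 768, —, —, —, 721, 100, —, —, —, —, —, —, 423, —]
Lookup 477: h=1, h2=14, probe 1,15,12 → slot 12 empty, not found.

3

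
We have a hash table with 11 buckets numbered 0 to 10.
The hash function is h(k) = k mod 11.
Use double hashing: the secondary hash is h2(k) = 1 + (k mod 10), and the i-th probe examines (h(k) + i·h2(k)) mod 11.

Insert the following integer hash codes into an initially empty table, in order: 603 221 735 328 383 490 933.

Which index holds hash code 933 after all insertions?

Insert 603: h=9, slot 9 empty → index 9.
Insert 221: h=1, slot 1 empty → index 1.
Insert 735: h=9, h2=6, slot 9 occupied → index 4.
Insert 328: h=9, h2=9, slot 9 occupied → index 7.
Insert 383: h=9, h2=4, slot 9 occupied → index 2.
Insert 490: h=6, slot 6 empty → index 6.
Insert 933: h=9, h2=4, slots 9,2,6 occupied → index 10.
Table: [., 221, 383, ., 735, ., 490, 328, ., 603, 933]

10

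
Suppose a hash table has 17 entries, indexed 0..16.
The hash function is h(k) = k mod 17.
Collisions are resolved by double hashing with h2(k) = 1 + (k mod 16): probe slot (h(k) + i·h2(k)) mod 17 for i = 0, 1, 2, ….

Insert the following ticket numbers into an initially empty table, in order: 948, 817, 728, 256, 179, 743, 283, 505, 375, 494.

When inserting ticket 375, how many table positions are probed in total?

Insert 948: h=13, slot 13 empty => index 13.
Insert 817: h=1, slot 1 empty => index 1.
Insert 728: h=14, slot 14 empty => index 14.
Insert 256: h=1, h2=1, slot 1 occupied => index 2.
Insert 179: h=9, slot 9 empty => index 9.
Insert 743: h=12, slot 12 empty => index 12.
Insert 283: h=11, slot 11 empty => index 11.
Insert 505: h=12, h2=10, slot 12 occupied => index 5.
Insert 375: h=1, h2=8, slots 1,9 occupied => index 0.
Insert 494: h=1, h2=15, slot 1 occupied => index 16.
Table: [375, 817, 256, ∅, ∅, 505, ∅, ∅, ∅, 179, ∅, 283, 743, 948, 728, ∅, 494]

3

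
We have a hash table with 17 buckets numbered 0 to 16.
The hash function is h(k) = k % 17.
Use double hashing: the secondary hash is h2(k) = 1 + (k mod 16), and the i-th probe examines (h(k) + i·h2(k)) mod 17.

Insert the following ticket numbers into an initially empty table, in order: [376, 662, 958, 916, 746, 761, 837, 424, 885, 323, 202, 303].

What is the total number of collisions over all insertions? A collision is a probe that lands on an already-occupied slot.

Insert 376: h=2, slot 2 empty => index 2.
Insert 662: h=16, slot 16 empty => index 16.
Insert 958: h=6, slot 6 empty => index 6.
Insert 916: h=15, slot 15 empty => index 15.
Insert 746: h=15, h2=11, slot 15 occupied => index 9.
Insert 761: h=13, slot 13 empty => index 13.
Insert 837: h=4, slot 4 empty => index 4.
Insert 424: h=16, h2=9, slot 16 occupied => index 8.
Insert 885: h=1, slot 1 empty => index 1.
Insert 323: h=0, slot 0 empty => index 0.
Insert 202: h=15, h2=11, slots 15,9 occupied => index 3.
Insert 303: h=14, slot 14 empty => index 14.
Table: [323, 885, 376, 202, 837, —, 958, —, 424, 746, —, —, —, 761, 303, 916, 662]

4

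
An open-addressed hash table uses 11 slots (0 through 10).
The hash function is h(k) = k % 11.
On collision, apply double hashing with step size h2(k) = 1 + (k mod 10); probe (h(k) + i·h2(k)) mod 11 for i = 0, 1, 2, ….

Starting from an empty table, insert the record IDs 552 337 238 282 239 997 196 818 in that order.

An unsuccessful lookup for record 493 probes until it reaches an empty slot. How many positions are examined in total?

3

Insert 552: h=2, slot 2 empty → index 2.
Insert 337: h=7, slot 7 empty → index 7.
Insert 238: h=7, h2=9, slot 7 occupied → index 5.
Insert 282: h=7, h2=3, slot 7 occupied → index 10.
Insert 239: h=8, slot 8 empty → index 8.
Insert 997: h=7, h2=8, slot 7 occupied → index 4.
Insert 196: h=9, slot 9 empty → index 9.
Insert 818: h=4, h2=9, slots 4,2 occupied → index 0.
Table: [818, ∅, 552, ∅, 997, 238, ∅, 337, 239, 196, 282]
Lookup 493: h=9, h2=4, probe 9,2,6 → slot 6 empty, not found.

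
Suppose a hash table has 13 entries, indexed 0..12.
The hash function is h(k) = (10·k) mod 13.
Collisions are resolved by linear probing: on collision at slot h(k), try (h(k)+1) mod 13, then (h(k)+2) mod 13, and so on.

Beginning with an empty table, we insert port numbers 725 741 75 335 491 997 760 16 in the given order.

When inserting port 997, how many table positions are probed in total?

725 hashes to 9; slot 9 is free -> place at 9.
741 hashes to 0; slot 0 is free -> place at 0.
75 hashes to 9; 9 taken -> place at 10.
335 hashes to 9; 9,10 taken -> place at 11.
491 hashes to 9; 9,10,11 taken -> place at 12.
997 hashes to 12; 12,0 taken -> place at 1.
760 hashes to 8; slot 8 is free -> place at 8.
16 hashes to 4; slot 4 is free -> place at 4.
Table: [741, 997, —, —, 16, —, —, —, 760, 725, 75, 335, 491]

3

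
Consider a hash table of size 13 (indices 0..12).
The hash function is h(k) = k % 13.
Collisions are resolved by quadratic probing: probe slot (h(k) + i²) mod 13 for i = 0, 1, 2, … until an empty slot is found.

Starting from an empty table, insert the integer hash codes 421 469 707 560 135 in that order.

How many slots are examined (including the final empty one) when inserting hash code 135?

3

421 hashes to 5; slot 5 is free → place at 5.
469 hashes to 1; slot 1 is free → place at 1.
707 hashes to 5; 5 taken → place at 6.
560 hashes to 1; 1 taken → place at 2.
135 hashes to 5; 5,6 taken → place at 9.
Table: [-, 469, 560, -, -, 421, 707, -, -, 135, -, -, -]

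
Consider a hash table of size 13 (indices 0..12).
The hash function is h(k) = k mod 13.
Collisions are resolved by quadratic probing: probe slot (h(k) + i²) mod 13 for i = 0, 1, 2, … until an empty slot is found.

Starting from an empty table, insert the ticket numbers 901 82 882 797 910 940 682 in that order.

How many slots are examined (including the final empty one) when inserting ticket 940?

5

901: h=4 => slot 4
82: h=4, probe 4,5 => slot 5
882: h=11 => slot 11
797: h=4, probe 4,5,8 => slot 8
910: h=0 => slot 0
940: h=4, probe 4,5,8,0,7 => slot 7
682: h=6 => slot 6
Table: [910, —, —, —, 901, 82, 682, 940, 797, —, —, 882, —]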